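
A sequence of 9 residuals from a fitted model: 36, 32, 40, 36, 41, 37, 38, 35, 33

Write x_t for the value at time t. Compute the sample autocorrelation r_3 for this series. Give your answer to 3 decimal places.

Mean x̄ = (36 + 32 + 40 + 36 + 41 + 37 + 38 + 35 + 33)/9 = 36.4444
Numerator Σ_{t=1}^{6}(x_t−x̄)(x_{t+3}−x̄) = -27.2593
Denominator Σ(x_t−x̄)² = 70.2222
r_3 = -27.2593 / 70.2222 = -0.388

-0.388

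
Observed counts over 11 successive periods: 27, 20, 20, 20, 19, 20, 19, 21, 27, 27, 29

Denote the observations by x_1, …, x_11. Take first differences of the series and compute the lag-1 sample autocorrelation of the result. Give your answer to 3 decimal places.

0.069

First differences Δx: -7, 0, 0, -1, 1, -1, 2, 6, 0, 2
Mean of differences = 0.2000
Numerator Σ(Δx_t−Δx̄)(Δx_{t+1}−Δx̄) = 6.5600
Denominator Σ(Δx_t−Δx̄)² = 95.6000
r_1(Δx) = 6.5600 / 95.6000 = 0.069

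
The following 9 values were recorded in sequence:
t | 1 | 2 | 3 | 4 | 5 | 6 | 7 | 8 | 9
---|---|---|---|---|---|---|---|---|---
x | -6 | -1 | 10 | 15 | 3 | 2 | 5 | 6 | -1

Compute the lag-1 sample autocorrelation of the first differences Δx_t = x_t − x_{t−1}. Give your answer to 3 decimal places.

0.135

First differences Δx: 5, 11, 5, -12, -1, 3, 1, -7
Mean of differences = 0.6250
Numerator Σ(Δx_t−Δx̄)(Δx_{t+1}−Δx̄) = 50.2344
Denominator Σ(Δx_t−Δx̄)² = 371.8750
r_1(Δx) = 50.2344 / 371.8750 = 0.135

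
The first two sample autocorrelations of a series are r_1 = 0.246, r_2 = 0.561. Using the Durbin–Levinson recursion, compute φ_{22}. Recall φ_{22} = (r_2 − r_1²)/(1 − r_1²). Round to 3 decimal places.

0.533

φ_{22} = (r_2 − r_1²) / (1 − r_1²)
r_1² = (0.246)² = 0.060516
Numerator = 0.561 − 0.0605 = 0.5005; denominator = 1 − 0.0605 = 0.9395
φ_{22} = 0.5005 / 0.9395 = 0.533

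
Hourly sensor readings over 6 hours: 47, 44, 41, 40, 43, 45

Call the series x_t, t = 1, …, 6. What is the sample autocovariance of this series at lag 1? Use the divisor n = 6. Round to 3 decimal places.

Mean x̄ = (47 + 44 + 41 + 40 + 43 + 45)/6 = 43.3333
Σ_{t=1}^{5}(x_t−x̄)(x_{t+1}−x̄) = 9.2222
γ_1 = 9.2222 / 6 = 1.537

1.537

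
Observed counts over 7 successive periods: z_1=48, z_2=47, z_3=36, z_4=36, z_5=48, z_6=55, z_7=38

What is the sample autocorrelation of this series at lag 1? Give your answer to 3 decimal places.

Mean z̄ = (48 + 47 + 36 + 36 + 48 + 55 + 38)/7 = 44.0000
Σ(z_t−z̄)(z_{t+1}−z̄) = (12.0000) + (-24.0000) + (64.0000) + (-32.0000) + (44.0000) + (-66.0000) = -2.0000
Denominator Σ(z_t−z̄)² = 326.0000
r_1 = -2.0000 / 326.0000 = -0.006

-0.006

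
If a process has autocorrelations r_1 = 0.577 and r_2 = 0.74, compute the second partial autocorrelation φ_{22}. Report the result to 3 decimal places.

φ_{22} = (r_2 − r_1²) / (1 − r_1²)
r_1² = (0.577)² = 0.332929
Numerator = 0.74 − 0.3329 = 0.4071; denominator = 1 − 0.3329 = 0.6671
φ_{22} = 0.4071 / 0.6671 = 0.610

0.610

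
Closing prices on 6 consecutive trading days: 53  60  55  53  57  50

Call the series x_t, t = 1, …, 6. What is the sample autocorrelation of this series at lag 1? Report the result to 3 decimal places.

-0.366

Mean x̄ = (53 + 60 + 55 + 53 + 57 + 50)/6 = 54.6667
Deviations from mean: -1.6667, 5.3333, 0.3333, -1.6667, 2.3333, -4.6667
Σ(x_t−x̄)(x_{t+1}−x̄) = (-8.8889) + (1.7778) + (-0.5556) + (-3.8889) + (-10.8889) = -22.4444
Denominator Σ(x_t−x̄)² = 61.3333
r_1 = -22.4444 / 61.3333 = -0.366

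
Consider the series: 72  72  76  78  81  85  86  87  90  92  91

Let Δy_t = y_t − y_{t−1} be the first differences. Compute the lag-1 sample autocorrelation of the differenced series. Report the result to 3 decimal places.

-0.145

First differences Δy: 0, 4, 2, 3, 4, 1, 1, 3, 2, -1
Mean of differences = 1.9000
Numerator Σ(Δy_t−Δȳ)(Δy_{t+1}−Δȳ) = -3.6100
Denominator Σ(Δy_t−Δȳ)² = 24.9000
r_1(Δy) = -3.6100 / 24.9000 = -0.145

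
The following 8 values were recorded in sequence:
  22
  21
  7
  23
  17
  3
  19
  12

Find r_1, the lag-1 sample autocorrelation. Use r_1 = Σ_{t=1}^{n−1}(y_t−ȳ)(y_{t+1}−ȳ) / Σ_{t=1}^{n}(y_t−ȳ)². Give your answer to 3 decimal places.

Mean ȳ = (22 + 21 + 7 + 23 + 17 + 3 + 19 + 12)/8 = 15.5000
Σ(y_t−ȳ)(y_{t+1}−ȳ) = (35.7500) + (-46.7500) + (-63.7500) + (11.2500) + (-18.7500) + (-43.7500) + (-12.2500) = -138.2500
Denominator Σ(y_t−ȳ)² = 384.0000
r_1 = -138.2500 / 384.0000 = -0.360

-0.360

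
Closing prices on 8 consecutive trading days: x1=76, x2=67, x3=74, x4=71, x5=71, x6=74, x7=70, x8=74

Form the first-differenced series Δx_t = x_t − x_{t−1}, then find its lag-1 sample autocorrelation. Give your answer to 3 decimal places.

-0.620

First differences Δx: -9, 7, -3, 0, 3, -4, 4
Mean of differences = -0.2857
Numerator Σ(Δx_t−Δx̄)(Δx_{t+1}−Δx̄) = -111.2245
Denominator Σ(Δx_t−Δx̄)² = 179.4286
r_1(Δx) = -111.2245 / 179.4286 = -0.620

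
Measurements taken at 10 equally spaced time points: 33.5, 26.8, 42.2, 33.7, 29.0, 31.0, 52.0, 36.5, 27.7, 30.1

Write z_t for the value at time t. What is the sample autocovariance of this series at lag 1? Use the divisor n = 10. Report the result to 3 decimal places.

Mean z̄ = (33.5 + 26.8 + 42.2 + 33.7 + 29.0 + 31.0 + 52.0 + 36.5 + 27.7 + 30.1)/10 = 34.2500
Σ_{t=1}^{9}(z_t−z̄)(z_{t+1}−z̄) = -43.3675
γ_1 = -43.3675 / 10 = -4.337

-4.337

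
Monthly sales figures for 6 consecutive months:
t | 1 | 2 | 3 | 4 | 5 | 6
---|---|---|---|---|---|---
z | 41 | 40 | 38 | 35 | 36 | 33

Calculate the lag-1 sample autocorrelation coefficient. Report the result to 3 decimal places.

0.402

Mean z̄ = (41 + 40 + 38 + 35 + 36 + 33)/6 = 37.1667
Deviations from mean: 3.8333, 2.8333, 0.8333, -2.1667, -1.1667, -4.1667
Σ(z_t−z̄)(z_{t+1}−z̄) = (10.8611) + (2.3611) + (-1.8056) + (2.5278) + (4.8611) = 18.8056
Denominator Σ(z_t−z̄)² = 46.8333
r_1 = 18.8056 / 46.8333 = 0.402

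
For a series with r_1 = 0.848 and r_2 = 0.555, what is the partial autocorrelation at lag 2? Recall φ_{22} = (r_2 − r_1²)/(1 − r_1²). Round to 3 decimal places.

φ_{22} = (r_2 − r_1²) / (1 − r_1²)
r_1² = (0.848)² = 0.719104
Numerator = 0.555 − 0.7191 = -0.1641; denominator = 1 − 0.7191 = 0.2809
φ_{22} = -0.1641 / 0.2809 = -0.584

-0.584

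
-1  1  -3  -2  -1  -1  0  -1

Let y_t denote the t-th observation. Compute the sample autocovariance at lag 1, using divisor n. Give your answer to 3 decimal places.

-0.250

Mean ȳ = (-1 + 1 − 3 − 2 − 1 − 1 + 0 − 1)/8 = -1.0000
Σ_{t=1}^{7}(y_t−ȳ)(y_{t+1}−ȳ) = -2.0000
γ_1 = -2.0000 / 8 = -0.250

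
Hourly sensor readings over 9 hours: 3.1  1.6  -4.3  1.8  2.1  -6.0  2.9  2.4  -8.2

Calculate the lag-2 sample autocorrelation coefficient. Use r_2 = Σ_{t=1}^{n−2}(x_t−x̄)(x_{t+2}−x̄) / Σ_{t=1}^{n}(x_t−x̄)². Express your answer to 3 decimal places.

-0.422

Mean x̄ = (3.1 + 1.6 − 4.3 + 1.8 + 2.1 − 6.0 + 2.9 + 2.4 − 8.2)/9 = -0.5111
Numerator Σ_{t=1}^{7}(x_t−x̄)(x_{t+2}−x̄) = -64.6814
Denominator Σ(x_t−x̄)² = 153.3689
r_2 = -64.6814 / 153.3689 = -0.422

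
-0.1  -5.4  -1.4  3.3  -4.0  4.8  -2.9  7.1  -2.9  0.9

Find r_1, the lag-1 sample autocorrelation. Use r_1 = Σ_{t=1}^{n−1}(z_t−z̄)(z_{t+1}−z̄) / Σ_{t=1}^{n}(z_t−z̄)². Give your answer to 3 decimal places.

-0.582

Mean z̄ = (-0.1 − 5.4 − 1.4 + 3.3 − 4.0 + 4.8 − 2.9 + 7.1 − 2.9 + 0.9)/10 = -0.0600
Numerator Σ_{t=1}^{9}(z_t−z̄)(z_{t+1}−z̄) = -86.7176
Denominator Σ(z_t−z̄)² = 149.0640
r_1 = -86.7176 / 149.0640 = -0.582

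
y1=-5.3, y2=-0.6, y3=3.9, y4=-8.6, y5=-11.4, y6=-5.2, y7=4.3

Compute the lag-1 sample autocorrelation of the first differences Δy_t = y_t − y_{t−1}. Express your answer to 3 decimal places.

First differences Δy: 4.7, 4.5, -12.5, -2.8, 6.2, 9.5
Mean of differences = 1.6000
Numerator Σ(Δy_t−Δȳ)(Δy_{t+1}−Δȳ) = 46.2400
Denominator Σ(Δy_t−Δȳ)² = 319.7600
r_1(Δy) = 46.2400 / 319.7600 = 0.145

0.145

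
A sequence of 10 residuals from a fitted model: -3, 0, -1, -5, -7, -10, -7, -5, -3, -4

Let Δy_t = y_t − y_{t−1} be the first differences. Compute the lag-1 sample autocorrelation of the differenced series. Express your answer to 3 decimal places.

0.240

First differences Δy: 3, -1, -4, -2, -3, 3, 2, 2, -1
Mean of differences = -0.1111
Numerator Σ(Δy_t−Δȳ)(Δy_{t+1}−Δȳ) = 13.6543
Denominator Σ(Δy_t−Δȳ)² = 56.8889
r_1(Δy) = 13.6543 / 56.8889 = 0.240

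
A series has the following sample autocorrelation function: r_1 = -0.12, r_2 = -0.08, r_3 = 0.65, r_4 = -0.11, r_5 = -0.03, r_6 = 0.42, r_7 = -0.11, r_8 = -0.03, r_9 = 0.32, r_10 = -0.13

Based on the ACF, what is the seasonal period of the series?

The largest autocorrelation is r_3 = 0.65, with weaker echoes at lags 6 (0.42) and 9 (0.32); the remaining lags stay at or below -0.03.
The dominant spike at lag 3 indicates a seasonal period of 3.

3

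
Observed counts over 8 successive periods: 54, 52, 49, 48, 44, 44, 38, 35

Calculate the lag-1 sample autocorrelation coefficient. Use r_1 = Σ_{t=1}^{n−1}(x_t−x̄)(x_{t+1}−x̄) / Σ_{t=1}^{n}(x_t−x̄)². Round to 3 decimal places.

0.576

Mean x̄ = (54 + 52 + 49 + 48 + 44 + 44 + 38 + 35)/8 = 45.5000
Deviations from mean: 8.5000, 6.5000, 3.5000, 2.5000, -1.5000, -1.5000, -7.5000, -10.5000
Numerator Σ_{t=1}^{7}(x_t−x̄)(x_{t+1}−x̄) = 175.2500
Denominator Σ(x_t−x̄)² = 304.0000
r_1 = 175.2500 / 304.0000 = 0.576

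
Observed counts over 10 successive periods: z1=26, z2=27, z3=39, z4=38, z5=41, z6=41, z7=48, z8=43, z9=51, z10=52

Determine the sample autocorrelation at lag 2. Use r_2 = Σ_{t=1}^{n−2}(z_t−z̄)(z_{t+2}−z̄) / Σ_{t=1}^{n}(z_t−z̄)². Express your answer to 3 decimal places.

Mean z̄ = (26 + 27 + 39 + 38 + 41 + 41 + 48 + 43 + 51 + 52)/10 = 40.6000
Numerator Σ_{t=1}^{8}(z_t−z̄)(z_{t+2}−z̄) = 165.2800
Denominator Σ(z_t−z̄)² = 706.4000
r_2 = 165.2800 / 706.4000 = 0.234

0.234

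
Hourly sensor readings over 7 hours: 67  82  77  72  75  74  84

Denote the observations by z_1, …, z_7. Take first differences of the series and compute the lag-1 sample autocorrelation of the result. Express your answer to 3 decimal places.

First differences Δz: 15, -5, -5, 3, -1, 10
Mean of differences = 2.8333
Numerator Σ(Δz_t−Δz̄)(Δz_{t+1}−Δz̄) = -63.3611
Denominator Σ(Δz_t−Δz̄)² = 336.8333
r_1(Δz) = -63.3611 / 336.8333 = -0.188

-0.188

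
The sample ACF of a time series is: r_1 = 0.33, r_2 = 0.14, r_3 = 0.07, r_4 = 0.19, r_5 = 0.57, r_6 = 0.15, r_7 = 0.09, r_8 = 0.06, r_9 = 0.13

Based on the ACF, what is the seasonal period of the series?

The largest autocorrelation is r_5 = 0.57; the remaining lags stay at or below 0.33. The elevated value at lag 1 (0.33), dropping to 0.14 at lag 2, reflects decaying short-term dependence rather than seasonality.
The dominant spike at lag 5 indicates a seasonal period of 5.

5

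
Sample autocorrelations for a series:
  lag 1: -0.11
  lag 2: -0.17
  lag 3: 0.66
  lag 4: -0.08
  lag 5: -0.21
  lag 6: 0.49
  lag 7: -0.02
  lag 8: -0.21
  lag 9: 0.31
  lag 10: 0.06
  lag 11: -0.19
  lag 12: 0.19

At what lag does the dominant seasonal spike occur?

3

The largest autocorrelation is r_3 = 0.66, with weaker echoes at lags 6 (0.49), 9 (0.31) and 12 (0.19); the remaining lags stay at or below 0.06.
The dominant spike at lag 3 indicates a seasonal period of 3.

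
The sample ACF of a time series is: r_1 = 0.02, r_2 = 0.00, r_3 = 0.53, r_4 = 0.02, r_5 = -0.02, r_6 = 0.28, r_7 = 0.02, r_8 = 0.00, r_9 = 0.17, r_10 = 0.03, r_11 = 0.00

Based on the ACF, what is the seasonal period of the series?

3

The largest autocorrelation is r_3 = 0.53, with weaker echoes at lags 6 (0.28) and 9 (0.17); the remaining lags stay at or below 0.03.
The dominant spike at lag 3 indicates a seasonal period of 3.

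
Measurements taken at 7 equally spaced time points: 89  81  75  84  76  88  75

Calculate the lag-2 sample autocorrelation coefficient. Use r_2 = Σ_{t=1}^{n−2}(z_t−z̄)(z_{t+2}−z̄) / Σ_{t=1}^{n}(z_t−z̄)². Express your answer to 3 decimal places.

0.156

Mean z̄ = (89 + 81 + 75 + 84 + 76 + 88 + 75)/7 = 81.1429
Σ(z_t−z̄)(z_{t+2}−z̄) = (-48.2653) + (-0.4082) + (31.5918) + (19.5918) + (31.5918) = 34.1020
Denominator Σ(z_t−z̄)² = 218.8571
r_2 = 34.1020 / 218.8571 = 0.156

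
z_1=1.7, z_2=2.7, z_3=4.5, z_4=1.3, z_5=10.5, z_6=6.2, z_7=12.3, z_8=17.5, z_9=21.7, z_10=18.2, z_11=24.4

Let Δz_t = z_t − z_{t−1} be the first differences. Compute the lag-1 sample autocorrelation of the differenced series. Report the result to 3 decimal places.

-0.616

First differences Δz: 1.0, 1.8, -3.2, 9.2, -4.3, 6.1, 5.2, 4.2, -3.5, 6.2
Mean of differences = 2.2700
Numerator Σ(Δz_t−Δz̄)(Δz_{t+1}−Δz̄) = -122.3679
Denominator Σ(Δz_t−Δz̄)² = 198.6610
r_1(Δz) = -122.3679 / 198.6610 = -0.616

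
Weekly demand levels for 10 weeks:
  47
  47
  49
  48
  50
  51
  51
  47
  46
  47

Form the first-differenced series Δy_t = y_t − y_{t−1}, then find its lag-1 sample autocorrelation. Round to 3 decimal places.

0.036

First differences Δy: 0, 2, -1, 2, 1, 0, -4, -1, 1
Mean of differences = 0.0000
Numerator Σ(Δy_t−Δȳ)(Δy_{t+1}−Δȳ) = 1.0000
Denominator Σ(Δy_t−Δȳ)² = 28.0000
r_1(Δy) = 1.0000 / 28.0000 = 0.036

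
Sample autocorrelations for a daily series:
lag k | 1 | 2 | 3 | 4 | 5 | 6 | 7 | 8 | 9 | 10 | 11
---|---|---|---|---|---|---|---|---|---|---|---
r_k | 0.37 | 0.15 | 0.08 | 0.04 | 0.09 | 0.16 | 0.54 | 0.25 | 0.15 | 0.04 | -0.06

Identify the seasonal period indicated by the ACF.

The largest autocorrelation is r_7 = 0.54; the remaining lags stay at or below 0.37. The elevated value at lag 1 (0.37), dropping to 0.15 at lag 2, reflects decaying short-term dependence rather than seasonality.
The dominant spike at lag 7 indicates a seasonal period of 7.

7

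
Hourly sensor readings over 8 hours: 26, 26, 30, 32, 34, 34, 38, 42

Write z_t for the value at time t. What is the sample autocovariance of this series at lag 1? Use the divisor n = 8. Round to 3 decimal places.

Mean z̄ = (26 + 26 + 30 + 32 + 34 + 34 + 38 + 42)/8 = 32.7500
Deviations: -6.7500, -6.7500, -2.7500, -0.7500, 1.2500, 1.2500, 5.2500, 9.2500
Σ_{t=1}^{7}(z_t−z̄)(z_{t+1}−z̄) = 121.9375
γ_1 = 121.9375 / 8 = 15.242

15.242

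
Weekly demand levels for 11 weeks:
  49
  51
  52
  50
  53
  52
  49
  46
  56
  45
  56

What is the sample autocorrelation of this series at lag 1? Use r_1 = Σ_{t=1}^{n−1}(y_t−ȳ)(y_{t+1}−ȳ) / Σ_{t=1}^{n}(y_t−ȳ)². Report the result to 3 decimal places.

-0.628

Mean ȳ = (49 + 51 + 52 + 50 + 53 + 52 + 49 + 46 + 56 + 45 + 56)/11 = 50.8182
Numerator Σ_{t=1}^{10}(y_t−ȳ)(y_{t+1}−ȳ) = -78.9421
Denominator Σ(y_t−ȳ)² = 125.6364
r_1 = -78.9421 / 125.6364 = -0.628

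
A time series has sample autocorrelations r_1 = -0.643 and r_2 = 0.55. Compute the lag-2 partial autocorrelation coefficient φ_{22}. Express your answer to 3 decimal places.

0.233

φ_{22} = (r_2 − r_1²) / (1 − r_1²)
r_1² = (-0.643)² = 0.413449
Numerator = 0.55 − 0.4134 = 0.1366; denominator = 1 − 0.4134 = 0.5866
φ_{22} = 0.1366 / 0.5866 = 0.233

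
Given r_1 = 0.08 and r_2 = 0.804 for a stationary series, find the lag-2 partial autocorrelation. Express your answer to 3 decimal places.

0.803

φ_{22} = (r_2 − r_1²) / (1 − r_1²)
r_1² = (0.08)² = 0.0064
Numerator = 0.804 − 0.0064 = 0.7976; denominator = 1 − 0.0064 = 0.9936
φ_{22} = 0.7976 / 0.9936 = 0.803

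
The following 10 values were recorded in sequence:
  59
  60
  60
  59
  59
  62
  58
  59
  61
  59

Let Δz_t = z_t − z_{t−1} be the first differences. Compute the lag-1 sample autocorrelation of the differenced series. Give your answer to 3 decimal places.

-0.500

First differences Δz: 1, 0, -1, 0, 3, -4, 1, 2, -2
Mean of differences = 0.0000
Numerator Σ(Δz_t−Δz̄)(Δz_{t+1}−Δz̄) = -18.0000
Denominator Σ(Δz_t−Δz̄)² = 36.0000
r_1(Δz) = -18.0000 / 36.0000 = -0.500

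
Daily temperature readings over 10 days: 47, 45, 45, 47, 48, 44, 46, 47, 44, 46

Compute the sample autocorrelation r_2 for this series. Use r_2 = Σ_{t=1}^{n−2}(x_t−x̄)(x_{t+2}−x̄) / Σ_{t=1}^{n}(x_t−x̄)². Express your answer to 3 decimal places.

-0.469

Mean x̄ = (47 + 45 + 45 + 47 + 48 + 44 + 46 + 47 + 44 + 46)/10 = 45.9000
Numerator Σ_{t=1}^{8}(x_t−x̄)(x_{t+2}−x̄) = -7.9200
Denominator Σ(x_t−x̄)² = 16.9000
r_2 = -7.9200 / 16.9000 = -0.469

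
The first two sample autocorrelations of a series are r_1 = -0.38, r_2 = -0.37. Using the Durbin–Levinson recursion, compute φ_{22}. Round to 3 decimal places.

φ_{22} = (r_2 − r_1²) / (1 − r_1²)
r_1² = (-0.38)² = 0.1444
Numerator = -0.37 − 0.1444 = -0.5144; denominator = 1 − 0.1444 = 0.8556
φ_{22} = -0.5144 / 0.8556 = -0.601

-0.601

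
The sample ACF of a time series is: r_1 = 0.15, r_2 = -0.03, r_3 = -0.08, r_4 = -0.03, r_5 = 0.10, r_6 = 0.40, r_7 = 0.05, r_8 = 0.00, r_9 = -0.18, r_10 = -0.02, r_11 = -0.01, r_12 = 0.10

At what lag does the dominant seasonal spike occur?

6

The largest autocorrelation is r_6 = 0.40; the remaining lags stay at or below 0.15.
The dominant spike at lag 6 indicates a seasonal period of 6.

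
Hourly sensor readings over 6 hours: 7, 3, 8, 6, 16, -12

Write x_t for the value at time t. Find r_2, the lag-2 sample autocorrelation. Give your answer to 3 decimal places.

Mean x̄ = (7 + 3 + 8 + 6 + 16 − 12)/6 = 4.6667
Deviations from mean: 2.3333, -1.6667, 3.3333, 1.3333, 11.3333, -16.6667
Numerator Σ_{t=1}^{4}(x_t−x̄)(x_{t+2}−x̄) = 21.1111
Denominator Σ(x_t−x̄)² = 427.3333
r_2 = 21.1111 / 427.3333 = 0.049

0.049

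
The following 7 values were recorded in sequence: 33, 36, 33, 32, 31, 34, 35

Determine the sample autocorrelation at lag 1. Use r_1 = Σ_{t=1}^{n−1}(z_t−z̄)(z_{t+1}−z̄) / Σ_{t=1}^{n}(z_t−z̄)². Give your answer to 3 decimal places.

Mean z̄ = (33 + 36 + 33 + 32 + 31 + 34 + 35)/7 = 33.4286
Deviations from mean: -0.4286, 2.5714, -0.4286, -1.4286, -2.4286, 0.5714, 1.5714
Σ(z_t−z̄)(z_{t+1}−z̄) = (-1.1020) + (-1.1020) + (0.6122) + (3.4694) + (-1.3878) + (0.8980) = 1.3878
Denominator Σ(z_t−z̄)² = 17.7143
r_1 = 1.3878 / 17.7143 = 0.078

0.078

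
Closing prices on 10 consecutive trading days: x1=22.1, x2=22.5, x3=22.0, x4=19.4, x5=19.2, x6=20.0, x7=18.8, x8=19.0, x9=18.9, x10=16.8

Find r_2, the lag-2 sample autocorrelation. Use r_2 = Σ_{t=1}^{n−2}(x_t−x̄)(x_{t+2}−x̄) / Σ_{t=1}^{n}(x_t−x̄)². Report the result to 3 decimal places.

0.216

Mean x̄ = (22.1 + 22.5 + 22.0 + 19.4 + 19.2 + 20.0 + 18.8 + 19.0 + 18.9 + 16.8)/10 = 19.8700
Numerator Σ_{t=1}^{8}(x_t−x̄)(x_{t+2}−x̄) = 6.3382
Denominator Σ(x_t−x̄)² = 29.3810
r_2 = 6.3382 / 29.3810 = 0.216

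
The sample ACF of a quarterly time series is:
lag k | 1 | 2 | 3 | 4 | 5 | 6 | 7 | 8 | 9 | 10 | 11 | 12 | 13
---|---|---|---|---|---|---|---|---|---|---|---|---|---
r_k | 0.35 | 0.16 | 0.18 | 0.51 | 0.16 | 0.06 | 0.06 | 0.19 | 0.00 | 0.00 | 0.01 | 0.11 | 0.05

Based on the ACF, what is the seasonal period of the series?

The largest autocorrelation is r_4 = 0.51; the remaining lags stay at or below 0.35. The elevated value at lag 1 (0.35), dropping to 0.16 at lag 2, reflects decaying short-term dependence rather than seasonality.
The dominant spike at lag 4 indicates a seasonal period of 4.

4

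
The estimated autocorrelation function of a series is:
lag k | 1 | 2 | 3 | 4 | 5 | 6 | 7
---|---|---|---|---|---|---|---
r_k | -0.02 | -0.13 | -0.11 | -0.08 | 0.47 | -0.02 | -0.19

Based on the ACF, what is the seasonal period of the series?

5

The largest autocorrelation is r_5 = 0.47; the remaining lags stay at or below -0.02.
The dominant spike at lag 5 indicates a seasonal period of 5.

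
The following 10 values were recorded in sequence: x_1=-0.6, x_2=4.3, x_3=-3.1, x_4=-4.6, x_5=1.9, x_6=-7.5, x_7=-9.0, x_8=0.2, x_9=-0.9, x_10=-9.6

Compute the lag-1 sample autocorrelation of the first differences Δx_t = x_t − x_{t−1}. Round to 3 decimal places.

-0.280

First differences Δx: 4.9, -7.4, -1.5, 6.5, -9.4, -1.5, 9.2, -1.1, -8.7
Mean of differences = -1.0000
Numerator Σ(Δx_t−Δx̄)(Δx_{t+1}−Δx̄) = -102.4600
Denominator Σ(Δx_t−Δx̄)² = 366.4200
r_1(Δx) = -102.4600 / 366.4200 = -0.280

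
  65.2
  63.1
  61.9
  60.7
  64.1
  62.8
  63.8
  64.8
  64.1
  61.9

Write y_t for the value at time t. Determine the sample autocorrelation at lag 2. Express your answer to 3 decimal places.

Mean ȳ = (65.2 + 63.1 + 61.9 + 60.7 + 64.1 + 62.8 + 63.8 + 64.8 + 64.1 + 61.9)/10 = 63.2400
Numerator Σ_{t=1}^{8}(y_t−ȳ)(y_{t+2}−ȳ) = -4.1192
Denominator Σ(y_t−ȳ)² = 18.3240
r_2 = -4.1192 / 18.3240 = -0.225

-0.225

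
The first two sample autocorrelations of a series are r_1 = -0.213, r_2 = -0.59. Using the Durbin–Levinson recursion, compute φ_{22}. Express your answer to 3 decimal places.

-0.666

φ_{22} = (r_2 − r_1²) / (1 − r_1²)
r_1² = (-0.213)² = 0.045369
Numerator = -0.59 − 0.0454 = -0.6354; denominator = 1 − 0.0454 = 0.9546
φ_{22} = -0.6354 / 0.9546 = -0.666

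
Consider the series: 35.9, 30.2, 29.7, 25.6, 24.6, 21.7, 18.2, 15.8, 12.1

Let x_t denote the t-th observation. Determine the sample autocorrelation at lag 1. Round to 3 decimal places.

Mean x̄ = (35.9 + 30.2 + 29.7 + 25.6 + 24.6 + 21.7 + 18.2 + 15.8 + 12.1)/9 = 23.7556
Numerator Σ_{t=1}^{8}(x_t−x̄)(x_{t+1}−x̄) = 275.7025
Denominator Σ(x_t−x̄)² = 462.7022
r_1 = 275.7025 / 462.7022 = 0.596

0.596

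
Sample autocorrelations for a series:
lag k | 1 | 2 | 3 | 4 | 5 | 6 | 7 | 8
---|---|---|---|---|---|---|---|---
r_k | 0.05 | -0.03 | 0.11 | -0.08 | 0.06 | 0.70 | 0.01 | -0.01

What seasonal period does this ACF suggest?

The largest autocorrelation is r_6 = 0.70; the remaining lags stay at or below 0.11.
The dominant spike at lag 6 indicates a seasonal period of 6.

6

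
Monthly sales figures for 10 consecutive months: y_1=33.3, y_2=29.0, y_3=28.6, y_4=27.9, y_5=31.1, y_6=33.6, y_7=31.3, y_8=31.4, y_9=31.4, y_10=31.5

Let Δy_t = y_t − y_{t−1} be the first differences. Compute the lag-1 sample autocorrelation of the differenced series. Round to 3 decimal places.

0.055

First differences Δy: -4.3, -0.4, -0.7, 3.2, 2.5, -2.3, 0.1, 0.0, 0.1
Mean of differences = -0.2000
Numerator Σ(Δy_t−Δȳ)(Δy_{t+1}−Δȳ) = 2.2200
Denominator Σ(Δy_t−Δȳ)² = 40.5800
r_1(Δy) = 2.2200 / 40.5800 = 0.055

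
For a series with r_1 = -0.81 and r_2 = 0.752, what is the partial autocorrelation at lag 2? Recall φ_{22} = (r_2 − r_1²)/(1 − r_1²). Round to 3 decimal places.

0.279

φ_{22} = (r_2 − r_1²) / (1 − r_1²)
r_1² = (-0.81)² = 0.6561
Numerator = 0.752 − 0.6561 = 0.0959; denominator = 1 − 0.6561 = 0.3439
φ_{22} = 0.0959 / 0.3439 = 0.279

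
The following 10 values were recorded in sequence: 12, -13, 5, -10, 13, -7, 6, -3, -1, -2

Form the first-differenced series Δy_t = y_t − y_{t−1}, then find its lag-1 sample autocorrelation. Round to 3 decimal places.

-0.816

First differences Δy: -25, 18, -15, 23, -20, 13, -9, 2, -1
Mean of differences = -1.5556
Numerator Σ(Δy_t−Δȳ)(Δy_{t+1}−Δȳ) = -1905.7531
Denominator Σ(Δy_t−Δȳ)² = 2336.2222
r_1(Δy) = -1905.7531 / 2336.2222 = -0.816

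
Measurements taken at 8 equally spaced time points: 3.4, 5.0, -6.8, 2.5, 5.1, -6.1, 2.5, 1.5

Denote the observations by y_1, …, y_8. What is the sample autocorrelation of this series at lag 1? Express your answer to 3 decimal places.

Mean ȳ = (3.4 + 5.0 − 6.8 + 2.5 + 5.1 − 6.1 + 2.5 + 1.5)/8 = 0.8875
Deviations from mean: 2.5125, 4.1125, -7.6875, 1.6125, 4.2125, -6.9875, 1.6125, 0.6125
Numerator Σ_{t=1}^{7}(y_t−ȳ)(y_{t+1}−ȳ) = -66.6002
Denominator Σ(y_t−ȳ)² = 154.4688
r_1 = -66.6002 / 154.4688 = -0.431

-0.431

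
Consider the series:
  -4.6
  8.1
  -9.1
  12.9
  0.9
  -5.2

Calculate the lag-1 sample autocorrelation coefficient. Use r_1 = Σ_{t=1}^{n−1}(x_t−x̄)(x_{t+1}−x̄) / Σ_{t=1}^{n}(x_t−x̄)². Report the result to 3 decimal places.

-0.629

Mean x̄ = (-4.6 + 8.1 − 9.1 + 12.9 + 0.9 − 5.2)/6 = 0.5000
Numerator Σ_{t=1}^{5}(x_t−x̄)(x_{t+1}−x̄) = -228.0800
Denominator Σ(x_t−x̄)² = 362.3400
r_1 = -228.0800 / 362.3400 = -0.629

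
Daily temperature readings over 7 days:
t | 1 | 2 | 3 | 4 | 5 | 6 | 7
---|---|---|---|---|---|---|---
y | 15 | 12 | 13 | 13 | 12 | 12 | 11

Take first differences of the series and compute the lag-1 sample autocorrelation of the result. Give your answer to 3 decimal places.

-0.369

First differences Δy: -3, 1, 0, -1, 0, -1
Mean of differences = -0.6667
Numerator Σ(Δy_t−Δȳ)(Δy_{t+1}−Δȳ) = -3.4444
Denominator Σ(Δy_t−Δȳ)² = 9.3333
r_1(Δy) = -3.4444 / 9.3333 = -0.369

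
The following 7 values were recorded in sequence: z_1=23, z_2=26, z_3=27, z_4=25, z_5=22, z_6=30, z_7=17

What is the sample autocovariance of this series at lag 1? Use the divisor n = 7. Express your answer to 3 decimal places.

Mean z̄ = (23 + 26 + 27 + 25 + 22 + 30 + 17)/7 = 24.2857
Σ_{t=1}^{6}(z_t−z̄)(z_{t+1}−z̄) = -51.9388
γ_1 = -51.9388 / 7 = -7.420

-7.420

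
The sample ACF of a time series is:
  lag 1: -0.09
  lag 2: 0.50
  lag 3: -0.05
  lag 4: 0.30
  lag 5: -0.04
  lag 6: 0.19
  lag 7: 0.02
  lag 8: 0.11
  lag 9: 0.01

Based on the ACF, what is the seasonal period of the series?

2

The largest autocorrelation is r_2 = 0.50, with weaker echoes at lags 4 (0.30) and 6 (0.19); the remaining lags stay at or below 0.11.
The dominant spike at lag 2 indicates a seasonal period of 2.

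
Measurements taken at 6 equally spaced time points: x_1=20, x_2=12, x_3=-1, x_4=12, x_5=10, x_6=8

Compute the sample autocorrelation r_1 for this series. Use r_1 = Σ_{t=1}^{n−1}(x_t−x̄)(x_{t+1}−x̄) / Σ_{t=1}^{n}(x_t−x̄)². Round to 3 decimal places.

-0.098

Mean x̄ = (20 + 12 − 1 + 12 + 10 + 8)/6 = 10.1667
Deviations from mean: 9.8333, 1.8333, -11.1667, 1.8333, -0.1667, -2.1667
Numerator Σ_{t=1}^{5}(x_t−x̄)(x_{t+1}−x̄) = -22.8611
Denominator Σ(x_t−x̄)² = 232.8333
r_1 = -22.8611 / 232.8333 = -0.098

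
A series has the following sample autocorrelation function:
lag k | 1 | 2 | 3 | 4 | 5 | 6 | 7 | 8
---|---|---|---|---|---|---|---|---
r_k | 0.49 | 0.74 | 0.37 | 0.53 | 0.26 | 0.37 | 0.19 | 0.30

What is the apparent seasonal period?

2

The largest autocorrelation is r_2 = 0.74, with a weaker echo at lag 4 (0.53); the remaining lags stay at or below 0.49.
The dominant spike at lag 2 indicates a seasonal period of 2.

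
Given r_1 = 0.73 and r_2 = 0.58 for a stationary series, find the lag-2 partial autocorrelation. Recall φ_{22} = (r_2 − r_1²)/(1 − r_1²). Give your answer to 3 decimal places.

φ_{22} = (r_2 − r_1²) / (1 − r_1²)
r_1² = (0.73)² = 0.5329
Numerator = 0.58 − 0.5329 = 0.0471; denominator = 1 − 0.5329 = 0.4671
φ_{22} = 0.0471 / 0.4671 = 0.101

0.101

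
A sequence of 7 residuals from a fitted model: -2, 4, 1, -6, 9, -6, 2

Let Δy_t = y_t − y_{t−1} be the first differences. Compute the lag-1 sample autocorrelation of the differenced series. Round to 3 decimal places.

-0.728

First differences Δy: 6, -3, -7, 15, -15, 8
Mean of differences = 0.6667
Numerator Σ(Δy_t−Δȳ)(Δy_{t+1}−Δȳ) = -440.7778
Denominator Σ(Δy_t−Δȳ)² = 605.3333
r_1(Δy) = -440.7778 / 605.3333 = -0.728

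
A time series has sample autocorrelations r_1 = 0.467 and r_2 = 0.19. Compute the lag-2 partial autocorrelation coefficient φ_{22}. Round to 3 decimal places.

-0.036

φ_{22} = (r_2 − r_1²) / (1 − r_1²)
r_1² = (0.467)² = 0.218089
Numerator = 0.19 − 0.2181 = -0.0281; denominator = 1 − 0.2181 = 0.7819
φ_{22} = -0.0281 / 0.7819 = -0.036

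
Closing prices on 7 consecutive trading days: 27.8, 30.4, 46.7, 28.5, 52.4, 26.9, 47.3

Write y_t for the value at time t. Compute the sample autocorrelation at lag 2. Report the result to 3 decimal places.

0.484

Mean ȳ = (27.8 + 30.4 + 46.7 + 28.5 + 52.4 + 26.9 + 47.3)/7 = 37.1429
Deviations from mean: -9.3429, -6.7429, 9.5571, -8.6429, 15.2571, -10.2429, 10.1571
Numerator Σ_{t=1}^{5}(y_t−ȳ)(y_{t+2}−ȳ) = 358.2978
Denominator Σ(y_t−ȳ)² = 739.6571
r_2 = 358.2978 / 739.6571 = 0.484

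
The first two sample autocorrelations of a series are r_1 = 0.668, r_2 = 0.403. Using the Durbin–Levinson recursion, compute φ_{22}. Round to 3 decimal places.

φ_{22} = (r_2 − r_1²) / (1 − r_1²)
r_1² = (0.668)² = 0.446224
Numerator = 0.403 − 0.4462 = -0.0432; denominator = 1 − 0.4462 = 0.5538
φ_{22} = -0.0432 / 0.5538 = -0.078

-0.078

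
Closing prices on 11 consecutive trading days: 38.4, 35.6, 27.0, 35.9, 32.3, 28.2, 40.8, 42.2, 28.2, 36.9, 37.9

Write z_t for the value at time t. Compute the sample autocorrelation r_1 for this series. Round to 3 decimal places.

Mean z̄ = (38.4 + 35.6 + 27.0 + 35.9 + 32.3 + 28.2 + 40.8 + 42.2 + 28.2 + 36.9 + 37.9)/11 = 34.8545
Numerator Σ_{t=1}^{10}(z_t−z̄)(z_{t+1}−z̄) = -49.2502
Denominator Σ(z_t−z̄)² = 273.7673
r_1 = -49.2502 / 273.7673 = -0.180

-0.180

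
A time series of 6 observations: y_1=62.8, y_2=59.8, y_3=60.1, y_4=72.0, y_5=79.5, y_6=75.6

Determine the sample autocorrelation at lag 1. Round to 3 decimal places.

0.578

Mean ȳ = (62.8 + 59.8 + 60.1 + 72.0 + 79.5 + 75.6)/6 = 68.3000
Deviations from mean: -5.5000, -8.5000, -8.2000, 3.7000, 11.2000, 7.3000
Numerator Σ_{t=1}^{5}(y_t−ȳ)(y_{t+1}−ȳ) = 209.3100
Denominator Σ(y_t−ȳ)² = 362.1600
r_1 = 209.3100 / 362.1600 = 0.578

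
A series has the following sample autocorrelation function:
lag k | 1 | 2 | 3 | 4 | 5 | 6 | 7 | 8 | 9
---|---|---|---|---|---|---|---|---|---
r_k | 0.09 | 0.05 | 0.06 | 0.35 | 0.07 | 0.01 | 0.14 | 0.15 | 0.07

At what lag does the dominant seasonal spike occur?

The largest autocorrelation is r_4 = 0.35, with a weaker echo at lag 8 (0.15); the remaining lags stay at or below 0.14.
The dominant spike at lag 4 indicates a seasonal period of 4.

4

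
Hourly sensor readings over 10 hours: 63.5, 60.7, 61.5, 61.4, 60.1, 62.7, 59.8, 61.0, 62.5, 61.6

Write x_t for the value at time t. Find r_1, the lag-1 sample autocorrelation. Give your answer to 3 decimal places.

Mean x̄ = (63.5 + 60.7 + 61.5 + 61.4 + 60.1 + 62.7 + 59.8 + 61.0 + 62.5 + 61.6)/10 = 61.4800
Numerator Σ_{t=1}^{9}(x_t−x̄)(x_{t+1}−x̄) = -4.7764
Denominator Σ(x_t−x̄)² = 12.1960
r_1 = -4.7764 / 12.1960 = -0.392

-0.392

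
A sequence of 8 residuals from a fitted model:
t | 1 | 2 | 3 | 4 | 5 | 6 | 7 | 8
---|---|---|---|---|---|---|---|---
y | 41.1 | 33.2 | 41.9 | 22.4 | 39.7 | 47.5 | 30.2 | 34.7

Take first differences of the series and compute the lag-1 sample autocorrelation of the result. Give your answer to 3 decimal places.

-0.551

First differences Δy: -7.9, 8.7, -19.5, 17.3, 7.8, -17.3, 4.5
Mean of differences = -0.9143
Numerator Σ(Δy_t−Δȳ)(Δy_{t+1}−Δȳ) = -657.1588
Denominator Σ(Δy_t−Δȳ)² = 1192.1686
r_1(Δy) = -657.1588 / 1192.1686 = -0.551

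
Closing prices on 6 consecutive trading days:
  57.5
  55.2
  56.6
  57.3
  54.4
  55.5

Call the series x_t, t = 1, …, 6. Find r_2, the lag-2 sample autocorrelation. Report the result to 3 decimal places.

-0.249

Mean x̄ = (57.5 + 55.2 + 56.6 + 57.3 + 54.4 + 55.5)/6 = 56.0833
Σ(x_t−x̄)(x_{t+2}−x̄) = (0.7319) + (-1.0747) + (-0.8697) + (-0.7097) = -1.9222
Denominator Σ(x_t−x̄)² = 7.7083
r_2 = -1.9222 / 7.7083 = -0.249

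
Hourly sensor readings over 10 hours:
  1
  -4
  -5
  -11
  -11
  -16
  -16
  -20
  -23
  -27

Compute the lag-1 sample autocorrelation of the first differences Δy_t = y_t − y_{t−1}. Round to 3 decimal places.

First differences Δy: -5, -1, -6, 0, -5, 0, -4, -3, -4
Mean of differences = -3.1111
Numerator Σ(Δy_t−Δȳ)(Δy_{t+1}−Δȳ) = -33.7901
Denominator Σ(Δy_t−Δȳ)² = 40.8889
r_1(Δy) = -33.7901 / 40.8889 = -0.826

-0.826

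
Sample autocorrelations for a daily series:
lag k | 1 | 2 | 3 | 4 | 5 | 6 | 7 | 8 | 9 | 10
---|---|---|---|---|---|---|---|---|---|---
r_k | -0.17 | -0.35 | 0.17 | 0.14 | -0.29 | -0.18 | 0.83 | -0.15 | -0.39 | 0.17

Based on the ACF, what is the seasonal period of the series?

7

The largest autocorrelation is r_7 = 0.83; the remaining lags stay at or below 0.17.
The dominant spike at lag 7 indicates a seasonal period of 7.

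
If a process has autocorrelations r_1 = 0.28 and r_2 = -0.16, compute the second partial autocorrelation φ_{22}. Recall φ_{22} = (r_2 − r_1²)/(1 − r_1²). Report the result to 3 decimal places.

-0.259

φ_{22} = (r_2 − r_1²) / (1 − r_1²)
r_1² = (0.28)² = 0.0784
Numerator = -0.16 − 0.0784 = -0.2384; denominator = 1 − 0.0784 = 0.9216
φ_{22} = -0.2384 / 0.9216 = -0.259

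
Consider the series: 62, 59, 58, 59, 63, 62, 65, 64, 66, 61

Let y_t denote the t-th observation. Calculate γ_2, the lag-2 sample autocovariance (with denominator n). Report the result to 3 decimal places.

1.788

Mean ȳ = (62 + 59 + 58 + 59 + 63 + 62 + 65 + 64 + 66 + 61)/10 = 61.9000
Σ_{t=1}^{8}(y_t−ȳ)(y_{t+2}−ȳ) = 17.8800
γ_2 = 17.8800 / 10 = 1.788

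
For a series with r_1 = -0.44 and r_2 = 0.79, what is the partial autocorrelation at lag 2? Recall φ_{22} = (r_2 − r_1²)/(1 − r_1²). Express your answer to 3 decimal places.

0.740

φ_{22} = (r_2 − r_1²) / (1 − r_1²)
r_1² = (-0.44)² = 0.1936
Numerator = 0.79 − 0.1936 = 0.5964; denominator = 1 − 0.1936 = 0.8064
φ_{22} = 0.5964 / 0.8064 = 0.740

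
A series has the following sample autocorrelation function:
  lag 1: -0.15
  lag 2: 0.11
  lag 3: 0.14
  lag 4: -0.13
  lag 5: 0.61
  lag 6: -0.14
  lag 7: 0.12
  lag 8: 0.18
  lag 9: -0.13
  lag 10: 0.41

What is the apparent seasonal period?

5

The largest autocorrelation is r_5 = 0.61, with a weaker echo at lag 10 (0.41); the remaining lags stay at or below 0.18.
The dominant spike at lag 5 indicates a seasonal period of 5.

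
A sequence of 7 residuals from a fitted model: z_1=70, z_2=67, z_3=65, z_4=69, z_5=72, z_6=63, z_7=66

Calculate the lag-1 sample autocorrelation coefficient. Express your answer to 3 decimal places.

Mean z̄ = (70 + 67 + 65 + 69 + 72 + 63 + 66)/7 = 67.4286
Deviations from mean: 2.5714, -0.4286, -2.4286, 1.5714, 4.5714, -4.4286, -1.4286
Σ(z_t−z̄)(z_{t+1}−z̄) = (-1.1020) + (1.0408) + (-3.8163) + (7.1837) + (-20.2449) + (6.3265) = -10.6122
Denominator Σ(z_t−z̄)² = 57.7143
r_1 = -10.6122 / 57.7143 = -0.184

-0.184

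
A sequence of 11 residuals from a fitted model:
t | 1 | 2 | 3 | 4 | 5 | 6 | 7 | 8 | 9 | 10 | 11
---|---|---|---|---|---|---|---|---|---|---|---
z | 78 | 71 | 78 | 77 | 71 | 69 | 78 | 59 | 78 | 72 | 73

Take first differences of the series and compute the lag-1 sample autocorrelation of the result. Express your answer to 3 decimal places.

-0.725

First differences Δz: -7, 7, -1, -6, -2, 9, -19, 19, -6, 1
Mean of differences = -0.5000
Numerator Σ(Δz_t−Δz̄)(Δz_{t+1}−Δz̄) = -707.7500
Denominator Σ(Δz_t−Δz̄)² = 976.5000
r_1(Δz) = -707.7500 / 976.5000 = -0.725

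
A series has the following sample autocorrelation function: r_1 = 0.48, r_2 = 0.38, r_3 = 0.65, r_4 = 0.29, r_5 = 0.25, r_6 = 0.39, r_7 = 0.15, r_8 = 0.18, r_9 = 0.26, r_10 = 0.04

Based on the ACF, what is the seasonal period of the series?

3

The largest autocorrelation is r_3 = 0.65; the remaining lags stay at or below 0.48. The elevated value at lag 1 (0.48), dropping to 0.38 at lag 2, reflects decaying short-term dependence rather than seasonality.
The dominant spike at lag 3 indicates a seasonal period of 3.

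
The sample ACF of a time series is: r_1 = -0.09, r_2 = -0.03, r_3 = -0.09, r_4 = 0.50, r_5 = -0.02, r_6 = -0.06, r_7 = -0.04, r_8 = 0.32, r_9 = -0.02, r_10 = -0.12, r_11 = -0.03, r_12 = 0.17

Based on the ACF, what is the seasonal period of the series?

4

The largest autocorrelation is r_4 = 0.50, with weaker echoes at lags 8 (0.32) and 12 (0.17); the remaining lags stay at or below -0.02.
The dominant spike at lag 4 indicates a seasonal period of 4.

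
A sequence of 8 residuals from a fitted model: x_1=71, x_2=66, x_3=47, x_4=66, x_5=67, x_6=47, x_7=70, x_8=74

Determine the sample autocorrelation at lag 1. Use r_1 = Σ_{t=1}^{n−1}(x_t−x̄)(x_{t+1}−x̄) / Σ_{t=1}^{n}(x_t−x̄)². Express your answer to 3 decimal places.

-0.195

Mean x̄ = (71 + 66 + 47 + 66 + 67 + 47 + 70 + 74)/8 = 63.5000
Deviations from mean: 7.5000, 2.5000, -16.5000, 2.5000, 3.5000, -16.5000, 6.5000, 10.5000
Numerator Σ_{t=1}^{7}(x_t−x̄)(x_{t+1}−x̄) = -151.7500
Denominator Σ(x_t−x̄)² = 778.0000
r_1 = -151.7500 / 778.0000 = -0.195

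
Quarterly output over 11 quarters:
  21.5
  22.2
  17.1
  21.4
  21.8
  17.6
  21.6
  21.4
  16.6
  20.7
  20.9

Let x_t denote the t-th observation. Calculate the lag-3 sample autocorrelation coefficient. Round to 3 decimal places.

Mean x̄ = (21.5 + 22.2 + 17.1 + 21.4 + 21.8 + 17.6 + 21.6 + 21.4 + 16.6 + 20.7 + 20.9)/11 = 20.2545
Numerator Σ_{t=1}^{8}(x_t−x̄)(x_{t+3}−x̄) = 27.1583
Denominator Σ(x_t−x̄)² = 43.1273
r_3 = 27.1583 / 43.1273 = 0.630

0.630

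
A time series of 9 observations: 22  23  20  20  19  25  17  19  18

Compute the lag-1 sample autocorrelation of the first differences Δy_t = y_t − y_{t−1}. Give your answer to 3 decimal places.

First differences Δy: 1, -3, 0, -1, 6, -8, 2, -1
Mean of differences = -0.5000
Numerator Σ(Δy_t−Δȳ)(Δy_{t+1}−Δȳ) = -77.2500
Denominator Σ(Δy_t−Δȳ)² = 114.0000
r_1(Δy) = -77.2500 / 114.0000 = -0.678

-0.678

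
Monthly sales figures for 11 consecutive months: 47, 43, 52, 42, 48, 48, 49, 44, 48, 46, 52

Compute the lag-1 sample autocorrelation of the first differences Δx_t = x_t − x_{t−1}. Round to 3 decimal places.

-0.745

First differences Δx: -4, 9, -10, 6, 0, 1, -5, 4, -2, 6
Mean of differences = 0.5000
Numerator Σ(Δx_t−Δx̄)(Δx_{t+1}−Δx̄) = -232.7500
Denominator Σ(Δx_t−Δx̄)² = 312.5000
r_1(Δx) = -232.7500 / 312.5000 = -0.745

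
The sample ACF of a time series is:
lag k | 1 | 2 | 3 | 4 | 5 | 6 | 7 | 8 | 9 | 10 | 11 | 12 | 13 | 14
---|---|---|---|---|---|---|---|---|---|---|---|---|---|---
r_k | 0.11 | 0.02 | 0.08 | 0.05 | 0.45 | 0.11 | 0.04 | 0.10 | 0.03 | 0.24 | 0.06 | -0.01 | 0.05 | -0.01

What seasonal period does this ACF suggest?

The largest autocorrelation is r_5 = 0.45, with a weaker echo at lag 10 (0.24); the remaining lags stay at or below 0.11.
The dominant spike at lag 5 indicates a seasonal period of 5.

5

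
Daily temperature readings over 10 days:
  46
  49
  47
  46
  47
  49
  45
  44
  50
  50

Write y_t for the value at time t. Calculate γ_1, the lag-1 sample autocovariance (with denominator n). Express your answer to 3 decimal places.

Mean ȳ = (46 + 49 + 47 + 46 + 47 + 49 + 45 + 44 + 50 + 50)/10 = 47.3000
Σ_{t=1}^{9}(y_t−ȳ)(y_{t+1}−ȳ) = -0.3900
γ_1 = -0.3900 / 10 = -0.039

-0.039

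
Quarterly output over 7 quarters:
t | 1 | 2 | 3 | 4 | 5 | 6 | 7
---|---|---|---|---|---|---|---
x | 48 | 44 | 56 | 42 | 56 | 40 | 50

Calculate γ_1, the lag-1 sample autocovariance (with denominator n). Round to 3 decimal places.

-29.714

Mean x̄ = (48 + 44 + 56 + 42 + 56 + 40 + 50)/7 = 48.0000
Σ_{t=1}^{6}(x_t−x̄)(x_{t+1}−x̄) = -208.0000
γ_1 = -208.0000 / 7 = -29.714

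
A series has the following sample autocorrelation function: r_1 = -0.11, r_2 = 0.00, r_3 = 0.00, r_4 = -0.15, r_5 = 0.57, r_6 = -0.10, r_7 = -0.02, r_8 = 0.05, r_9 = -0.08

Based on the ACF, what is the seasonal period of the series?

The largest autocorrelation is r_5 = 0.57; the remaining lags stay at or below 0.05.
The dominant spike at lag 5 indicates a seasonal period of 5.

5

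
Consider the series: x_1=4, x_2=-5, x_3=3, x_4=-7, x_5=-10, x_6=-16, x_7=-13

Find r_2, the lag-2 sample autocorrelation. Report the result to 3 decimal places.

Mean x̄ = (4 − 5 + 3 − 7 − 10 − 16 − 13)/7 = -6.2857
Deviations from mean: 10.2857, 1.2857, 9.2857, -0.7143, -3.7143, -9.7143, -6.7143
Σ(x_t−x̄)(x_{t+2}−x̄) = (95.5102) + (-0.9184) + (-34.4898) + (6.9388) + (24.9388) = 91.9796
Denominator Σ(x_t−x̄)² = 347.4286
r_2 = 91.9796 / 347.4286 = 0.265

0.265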